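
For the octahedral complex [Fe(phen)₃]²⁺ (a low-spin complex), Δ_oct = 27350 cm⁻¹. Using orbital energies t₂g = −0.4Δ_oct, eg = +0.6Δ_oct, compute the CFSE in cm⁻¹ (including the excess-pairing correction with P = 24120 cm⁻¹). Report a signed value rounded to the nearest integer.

-17400

phen is neutral, so the +2 overall charge sits on Fe: oxidation state +2.
Group 8 minus oxidation state +2 gives a d⁶ configuration for Fe²⁺.
The d⁶ electrons fill as t₂g⁶ eg⁰.
The orbital stabilization is -2.4Δ_oct = -2.4 × 27350 = -65640 cm⁻¹.
Pairing penalty: 3 pairs vs 1 in the high-spin reference → 2 extra × P = 48240 cm⁻¹.
Overall CFSE = -65640 + 48240 = -17400 cm⁻¹.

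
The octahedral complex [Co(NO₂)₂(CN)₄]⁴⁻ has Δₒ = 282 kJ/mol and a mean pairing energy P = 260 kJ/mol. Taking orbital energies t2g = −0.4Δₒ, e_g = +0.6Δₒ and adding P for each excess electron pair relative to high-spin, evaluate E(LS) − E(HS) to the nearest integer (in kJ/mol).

-22

Ligand charges: 2×(-1) from NO₂⁻ and 4×(-1) from CN⁻ sum to -6; with overall charge -4, Co is +2.
Co sits in group 9; removing 2 electrons leaves Co²⁺ with 9 − 2 = 7 d electrons.
High-spin: t2g^5 e_g^2, CFSE = -0.8Δₒ = -226 kJ/mol.
For low-spin the configuration is t2g^6 e_g^1: orbital energy -1.8 × 282 = -508 kJ/mol, and 1 additional pair relative to high-spin adds 260 kJ/mol, giving -248 kJ/mol.
The difference is -248 − (-226) = -22 kJ/mol, so low-spin lies lower.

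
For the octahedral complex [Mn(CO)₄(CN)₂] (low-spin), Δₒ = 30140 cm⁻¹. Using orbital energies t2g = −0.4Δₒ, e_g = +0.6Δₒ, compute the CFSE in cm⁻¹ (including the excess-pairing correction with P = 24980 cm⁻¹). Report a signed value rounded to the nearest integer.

-10320

Ligand charges: 4×(+0) from CO and 2×(-1) from CN⁻ sum to -2; with overall charge +0, Mn is +2.
Mn sits in group 7; removing 2 electrons leaves Mn²⁺ with 7 − 2 = 5 d electrons.
Electron filling gives t2g^5 e_g^0.
CFSE(orbital) = 5×(-0.4Δₒ) + 0×(0.6Δₒ) = -2.0Δₒ; with Δₒ = 30140 cm⁻¹ that is -60280 cm⁻¹.
Pairing penalty: 2 pairs vs 0 in the high-spin reference → 2 extra × P = 49960 cm⁻¹.
Combining: -60280 + 49960 = -10320 cm⁻¹.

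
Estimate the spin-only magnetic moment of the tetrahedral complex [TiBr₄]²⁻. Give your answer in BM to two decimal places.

Each Br⁻ contributes -1; 4 × (-1) = -4. With overall charge -2, Ti is in the +2 oxidation state.
Ti²⁺: group 4, so d-count = 4 − 2 = 2.
Tetrahedral fields are weak (Δₜ ≈ 4/9 Δₒ), so electrons fill high-spin.
Configuration: e² t₂⁰ → 2 unpaired electrons.
μ(spin-only) = √[2(2+2)] = √8 ≈ 2.83 BM.

2.83 BM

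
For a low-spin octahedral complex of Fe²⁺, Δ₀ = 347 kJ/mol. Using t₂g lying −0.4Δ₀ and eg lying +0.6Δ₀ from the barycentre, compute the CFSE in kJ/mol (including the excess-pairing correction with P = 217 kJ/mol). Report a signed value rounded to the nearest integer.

Group 8 minus oxidation state +2 gives a d⁶ configuration for Fe²⁺.
Configuration: t₂g⁶ eg⁰.
The orbital stabilization is -2.4Δ₀ = -2.4 × 347 = -833 kJ/mol.
Relative to high-spin t₂g⁴ eg² (1 paired), the low-spin configuration has 2 additional pairs, contributing +2 × 217 = +434 kJ/mol.
Net CFSE = -833 + 434 = -399 kJ/mol.

-399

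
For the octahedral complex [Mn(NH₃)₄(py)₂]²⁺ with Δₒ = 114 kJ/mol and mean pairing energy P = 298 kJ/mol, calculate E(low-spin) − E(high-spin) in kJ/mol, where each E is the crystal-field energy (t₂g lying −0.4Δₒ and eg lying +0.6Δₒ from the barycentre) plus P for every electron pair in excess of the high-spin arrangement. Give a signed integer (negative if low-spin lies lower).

368

Ligand charges: 4×(+0) from NH₃ and 2×(+0) from py sum to +0; with overall charge +2, Mn is +2.
Mn²⁺: group 7, so d-count = 7 − 2 = 5.
High-spin: t₂g³ eg², CFSE = 0.0Δₒ = 0 kJ/mol.
For low-spin the configuration is t₂g⁵ eg⁰: orbital energy -2.0 × 114 = -228 kJ/mol, and 2 additional pairs relative to high-spin add 596 kJ/mol, giving 368 kJ/mol.
E(LS) − E(HS) = 368 − (0) = 368 kJ/mol.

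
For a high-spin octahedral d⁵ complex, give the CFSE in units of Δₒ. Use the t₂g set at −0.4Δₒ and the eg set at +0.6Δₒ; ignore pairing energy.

0.0 Δₒ

Configuration: t₂g³ eg².
CFSE = 3(-0.4Δₒ) + 2(0.6Δₒ) = -1.2Δₒ + 1.2Δₒ = 0.0Δₒ.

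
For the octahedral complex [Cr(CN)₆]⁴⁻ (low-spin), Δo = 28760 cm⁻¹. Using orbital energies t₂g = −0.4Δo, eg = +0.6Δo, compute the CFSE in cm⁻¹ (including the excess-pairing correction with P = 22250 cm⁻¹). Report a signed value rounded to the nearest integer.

Each CN⁻ contributes -1; 6 × (-1) = -6. With overall charge -4, Cr is in the +2 oxidation state.
Group 6 minus oxidation state +2 gives a d⁴ configuration for Cr²⁺.
Electron filling gives t₂g⁴ eg⁰.
The orbital stabilization is -1.6Δo = -1.6 × 28760 = -46016 cm⁻¹.
Pairing penalty: 1 pair vs 0 in the high-spin reference → 1 extra × P = 22250 cm⁻¹.
Net CFSE = -46016 + 22250 = -23766 cm⁻¹.

-23766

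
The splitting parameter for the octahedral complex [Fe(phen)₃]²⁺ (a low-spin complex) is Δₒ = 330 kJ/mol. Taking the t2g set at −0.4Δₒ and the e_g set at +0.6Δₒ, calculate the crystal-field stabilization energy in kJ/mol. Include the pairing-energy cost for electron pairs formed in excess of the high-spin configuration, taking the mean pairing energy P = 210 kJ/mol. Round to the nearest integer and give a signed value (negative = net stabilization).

-372

phen is neutral, so the +2 overall charge sits on Fe: oxidation state +2.
Fe is in group 8, so Fe²⁺ is d⁶ (8 − 2 = 6).
Electron filling gives t2g^6 e_g^0.
The orbital stabilization is -2.4Δₒ = -2.4 × 330 = -792 kJ/mol.
Relative to high-spin t2g^4 e_g^2 (1 paired), the low-spin configuration has 2 additional pairs, contributing +2 × 210 = +420 kJ/mol.
Combining: -792 + 420 = -372 kJ/mol.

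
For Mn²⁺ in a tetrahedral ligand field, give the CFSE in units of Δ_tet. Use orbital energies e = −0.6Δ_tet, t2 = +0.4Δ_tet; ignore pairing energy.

Mn²⁺: group 7, so d-count = 7 − 2 = 5.
Tetrahedral splitting is small, so the complex is high-spin.
Configuration: e^2 t2^3.
CFSE = 2(-0.6Δ_tet) + 3(0.4Δ_tet) = -1.2Δ_tet + 1.2Δ_tet = 0.0Δ_tet.

0.0 Δ_tet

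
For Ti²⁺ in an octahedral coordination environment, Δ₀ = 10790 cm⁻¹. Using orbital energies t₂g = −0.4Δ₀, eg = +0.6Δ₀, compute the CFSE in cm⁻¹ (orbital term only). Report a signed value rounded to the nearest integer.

Ti sits in group 4; removing 2 electrons leaves Ti²⁺ with 4 − 2 = 2 d electrons.
Configuration: t₂g² eg⁰.
The orbital stabilization is -0.8Δ₀ = -0.8 × 10790 = -8632 cm⁻¹.

-8632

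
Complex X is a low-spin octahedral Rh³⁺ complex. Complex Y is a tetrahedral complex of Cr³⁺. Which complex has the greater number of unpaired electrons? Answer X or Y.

Y

X: Rh³⁺: group 9, so d-count = 9 − 3 = 6; t₂g⁶ eg⁰ → 0 unpaired.
Y: Group 6 minus oxidation state +3 gives a d³ configuration for Cr³⁺; Tetrahedral splitting is small, so the complex is high-spin; e² t₂¹ → 3 unpaired.
So Y has more unpaired electrons.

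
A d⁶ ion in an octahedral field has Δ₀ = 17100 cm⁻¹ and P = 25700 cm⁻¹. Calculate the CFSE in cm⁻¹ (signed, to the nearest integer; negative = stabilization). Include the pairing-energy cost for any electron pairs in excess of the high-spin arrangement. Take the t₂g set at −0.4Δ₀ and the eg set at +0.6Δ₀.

-6840

Since Δ₀ = 17100 cm⁻¹ < P = 25700 cm⁻¹, the complex adopts the high-spin configuration.
Configuration: t₂g⁴ eg².
Orbital CFSE = -0.4Δ₀ = -0.4 × 17100 = -6840 cm⁻¹.
High-spin has no excess pairs, so no pairing correction applies.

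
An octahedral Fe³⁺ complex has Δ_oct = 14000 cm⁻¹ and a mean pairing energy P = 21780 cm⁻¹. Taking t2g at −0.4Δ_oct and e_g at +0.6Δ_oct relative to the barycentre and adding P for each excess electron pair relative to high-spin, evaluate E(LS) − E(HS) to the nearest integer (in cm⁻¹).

15560

Group 8 minus oxidation state +3 gives a d⁵ configuration for Fe³⁺.
High-spin d⁵ fills as t2g^3 e_g^2 with CFSE 3(−0.4) + 2(+0.6) = 0.0Δ_oct = 0 cm⁻¹.
Low-spin t2g^5 e_g^0 gives -2.0Δ_oct = -28000 cm⁻¹, but forming 2 extra pairs costs 2P = 43560 cm⁻¹, so E(LS) = -28000 + 43560 = 15560 cm⁻¹.
E(LS) − E(HS) = 15560 − (0) = 15560 cm⁻¹.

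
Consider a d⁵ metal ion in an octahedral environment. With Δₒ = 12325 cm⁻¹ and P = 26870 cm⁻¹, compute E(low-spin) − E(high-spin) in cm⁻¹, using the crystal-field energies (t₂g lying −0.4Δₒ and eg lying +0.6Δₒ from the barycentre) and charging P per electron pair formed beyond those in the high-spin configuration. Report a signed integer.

29090

In the high-spin limit (t₂g³ eg²) the orbital term is 0.0Δₒ = 0 cm⁻¹, with no excess pairing.
Low-spin t₂g⁵ eg⁰ gives -2.0Δₒ = -24650 cm⁻¹, but forming 2 extra pairs costs 2P = 53740 cm⁻¹, so E(LS) = -24650 + 53740 = 29090 cm⁻¹.
E(LS) − E(HS) = 29090 − (0) = 29090 cm⁻¹.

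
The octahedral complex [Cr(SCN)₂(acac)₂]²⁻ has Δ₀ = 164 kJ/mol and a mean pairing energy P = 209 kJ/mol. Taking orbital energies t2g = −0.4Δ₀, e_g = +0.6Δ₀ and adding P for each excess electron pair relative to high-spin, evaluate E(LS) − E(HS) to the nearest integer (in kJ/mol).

45

Ligand charges: 2×(-1) from SCN⁻ and 2×(-1) from acac⁻ sum to -4; with overall charge -2, Cr is +2.
Group 6 minus oxidation state +2 gives a d⁴ configuration for Cr²⁺.
In the high-spin limit (t2g^3 e_g^1) the orbital term is -0.6Δ₀ = -98 kJ/mol, with no excess pairing.
Low-spin: t2g^4 e_g^0, orbital CFSE = -1.6Δ₀ = -262 kJ/mol; plus 1 excess pair × P = +209 kJ/mol; total -53 kJ/mol.
Thus E(LS) − E(HS) = 45 kJ/mol.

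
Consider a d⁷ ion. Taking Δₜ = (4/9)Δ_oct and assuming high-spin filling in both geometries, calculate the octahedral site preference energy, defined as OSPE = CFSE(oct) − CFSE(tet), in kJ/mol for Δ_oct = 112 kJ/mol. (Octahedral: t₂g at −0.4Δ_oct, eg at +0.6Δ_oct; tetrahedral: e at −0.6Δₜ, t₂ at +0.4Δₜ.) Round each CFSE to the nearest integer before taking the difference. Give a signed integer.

-30

Octahedral (high-spin): t₂g⁵ eg², CFSE = 5(−0.4) + 2(+0.6) = -0.8Δ_oct = -0.8 × 112 = -90 kJ/mol.
Tetrahedral e⁴ t₂³ gives -1.2Δₜ = -1.2 × (4/9) × 112 = -60 kJ/mol.
OSPE = -90 − (-60) = -30 kJ/mol.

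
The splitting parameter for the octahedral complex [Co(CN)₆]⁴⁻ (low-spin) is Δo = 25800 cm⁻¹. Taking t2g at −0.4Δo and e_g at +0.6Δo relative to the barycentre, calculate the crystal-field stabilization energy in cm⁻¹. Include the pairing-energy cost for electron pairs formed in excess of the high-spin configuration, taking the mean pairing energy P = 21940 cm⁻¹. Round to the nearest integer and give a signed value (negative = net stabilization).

Each CN⁻ contributes -1; 6 × (-1) = -6. With overall charge -4, Co is in the +2 oxidation state.
Group 9 minus oxidation state +2 gives a d⁷ configuration for Co²⁺.
Configuration: t2g^6 e_g^1.
CFSE(orbital) = 6×(-0.4Δo) + 1×(0.6Δo) = -1.8Δo; with Δo = 25800 cm⁻¹ that is -46440 cm⁻¹.
High-spin d⁷ would be t2g^5 e_g^2 with 2 pairs; low-spin has 3, so 1 excess pair costs +1P = +21940 cm⁻¹.
Net CFSE = -46440 + 21940 = -24500 cm⁻¹.

-24500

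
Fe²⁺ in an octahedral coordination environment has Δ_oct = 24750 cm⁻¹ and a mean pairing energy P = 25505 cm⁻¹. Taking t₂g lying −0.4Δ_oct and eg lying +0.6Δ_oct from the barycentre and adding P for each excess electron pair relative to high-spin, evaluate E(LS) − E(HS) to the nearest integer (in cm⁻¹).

Fe²⁺: group 8, so d-count = 8 − 2 = 6.
In the high-spin limit (t₂g⁴ eg²) the orbital term is -0.4Δ_oct = -9900 cm⁻¹, with no excess pairing.
Low-spin t₂g⁶ eg⁰ gives -2.4Δ_oct = -59400 cm⁻¹, but forming 2 extra pairs costs 2P = 51010 cm⁻¹, so E(LS) = -59400 + 51010 = -8390 cm⁻¹.
The difference is -8390 − (-9900) = 1510 cm⁻¹, so high-spin lies lower.

1510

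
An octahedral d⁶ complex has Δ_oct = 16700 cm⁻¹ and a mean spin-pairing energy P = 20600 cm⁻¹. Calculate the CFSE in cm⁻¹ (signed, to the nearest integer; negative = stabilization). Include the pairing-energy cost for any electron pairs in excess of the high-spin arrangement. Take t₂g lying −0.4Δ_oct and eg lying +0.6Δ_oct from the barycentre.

-6680

Since Δ_oct = 16700 cm⁻¹ < P = 20600 cm⁻¹, the complex adopts the high-spin configuration.
That gives t₂g⁴ eg².
Orbital CFSE = -0.4Δ_oct = -0.4 × 16700 = -6680 cm⁻¹.
High-spin has no excess pairs, so no pairing correction applies.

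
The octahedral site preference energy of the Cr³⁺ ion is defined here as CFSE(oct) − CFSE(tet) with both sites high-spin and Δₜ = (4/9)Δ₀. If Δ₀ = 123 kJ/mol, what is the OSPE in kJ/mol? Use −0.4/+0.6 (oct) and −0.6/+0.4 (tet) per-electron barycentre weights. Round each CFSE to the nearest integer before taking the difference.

-104

Cr³⁺: group 6, so d-count = 6 − 3 = 3.
Octahedral high-spin t₂g³ eg⁰: CFSE = -1.2 × 123 = -148 kJ/mol.
Tetrahedral e² t₂¹ gives -0.8Δₜ = -0.8 × (4/9) × 123 = -44 kJ/mol.
OSPE = -148 − (-44) = -104 kJ/mol.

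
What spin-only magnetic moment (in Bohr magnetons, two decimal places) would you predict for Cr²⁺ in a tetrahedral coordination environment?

4.90 Bohr magnetons

Group 6 minus oxidation state +2 gives a d⁴ configuration for Cr²⁺.
Tetrahedral splitting is small, so the complex is high-spin.
Configuration: e² t₂² → 4 unpaired electrons.
μ(spin-only) = √[4(4+2)] = √24 ≈ 4.90 Bohr magnetons.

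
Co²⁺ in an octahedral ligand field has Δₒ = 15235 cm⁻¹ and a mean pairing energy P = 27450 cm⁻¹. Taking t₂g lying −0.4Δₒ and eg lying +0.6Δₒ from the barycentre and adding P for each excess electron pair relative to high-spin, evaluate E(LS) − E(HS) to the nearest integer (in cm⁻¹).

12215

Group 9 minus oxidation state +2 gives a d⁷ configuration for Co²⁺.
High-spin: t₂g⁵ eg², CFSE = -0.8Δₒ = -12188 cm⁻¹.
For low-spin the configuration is t₂g⁶ eg¹: orbital energy -1.8 × 15235 = -27423 cm⁻¹, and 1 additional pair relative to high-spin adds 27450 cm⁻¹, giving 27 cm⁻¹.
The difference is 27 − (-12188) = 12215 cm⁻¹, so high-spin lies lower.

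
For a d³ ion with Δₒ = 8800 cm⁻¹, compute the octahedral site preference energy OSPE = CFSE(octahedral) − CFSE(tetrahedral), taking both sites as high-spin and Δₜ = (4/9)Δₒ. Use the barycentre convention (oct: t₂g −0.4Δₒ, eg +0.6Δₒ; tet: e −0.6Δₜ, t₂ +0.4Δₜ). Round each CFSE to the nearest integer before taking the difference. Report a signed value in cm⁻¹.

-7431

In an octahedral site d³ (HS) is t₂g³ eg⁰, giving CFSE(oct) = -1.2Δₒ = -10560 cm⁻¹.
In a tetrahedral site the filling is e² t₂¹: CFSE(tet) = -0.8Δₜ = -0.8 × (4/9)(8800) = -3129 cm⁻¹.
Subtracting, OSPE = -10560 − (-3129) = -7431 cm⁻¹.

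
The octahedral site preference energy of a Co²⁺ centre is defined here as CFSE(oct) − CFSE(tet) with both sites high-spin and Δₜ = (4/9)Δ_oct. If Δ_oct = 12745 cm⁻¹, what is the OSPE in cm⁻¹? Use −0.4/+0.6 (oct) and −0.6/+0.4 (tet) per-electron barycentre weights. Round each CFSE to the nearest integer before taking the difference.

-3399

Group 9 minus oxidation state +2 gives a d⁷ configuration for Co²⁺.
In an octahedral site d⁷ (HS) is t₂g⁵ eg², giving CFSE(oct) = -0.8Δ_oct = -10196 cm⁻¹.
In a tetrahedral site the filling is e⁴ t₂³: CFSE(tet) = -1.2Δₜ = -1.2 × (4/9)(12745) = -6797 cm⁻¹.
OSPE = -10196 − (-6797) = -3399 cm⁻¹.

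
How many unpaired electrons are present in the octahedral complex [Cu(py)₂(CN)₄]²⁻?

Ligand charges: 2×(+0) from py and 4×(-1) from CN⁻ sum to -4; with overall charge -2, Cu is +2.
Cu²⁺: group 11, so d-count = 11 − 2 = 9.
Configuration: t₂g⁶ eg³, giving 1 unpaired electron.

1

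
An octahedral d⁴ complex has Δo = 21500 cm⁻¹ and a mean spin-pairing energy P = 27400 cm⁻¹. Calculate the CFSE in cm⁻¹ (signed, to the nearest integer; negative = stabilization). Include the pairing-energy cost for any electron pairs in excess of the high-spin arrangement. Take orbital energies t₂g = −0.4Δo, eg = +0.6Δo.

-12900

Since Δo = 21500 cm⁻¹ < P = 27400 cm⁻¹, the complex adopts the high-spin configuration.
That gives t₂g³ eg¹.
Orbital CFSE = -0.6Δo = -0.6 × 21500 = -12900 cm⁻¹.
High-spin has no excess pairs, so no pairing correction applies.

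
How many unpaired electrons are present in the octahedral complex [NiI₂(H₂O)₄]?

Ligand charges: 2×(-1) from I⁻ and 4×(+0) from H₂O sum to -2; with overall charge +0, Ni is +2.
Ni²⁺: group 10, so d-count = 10 − 2 = 8.
Configuration: t2g^6 e_g^2, giving 2 unpaired electrons.

2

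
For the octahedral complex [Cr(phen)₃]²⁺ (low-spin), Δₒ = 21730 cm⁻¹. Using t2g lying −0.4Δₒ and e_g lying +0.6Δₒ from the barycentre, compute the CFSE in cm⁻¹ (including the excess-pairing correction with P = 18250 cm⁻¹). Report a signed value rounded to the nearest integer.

-16518

phen is neutral, so the +2 overall charge sits on Cr: oxidation state +2.
Cr sits in group 6; removing 2 electrons leaves Cr²⁺ with 6 − 2 = 4 d electrons.
The d⁴ electrons fill as t2g^4 e_g^0.
CFSE(orbital) = 4×(-0.4Δₒ) + 0×(0.6Δₒ) = -1.6Δₒ; with Δₒ = 21730 cm⁻¹ that is -34768 cm⁻¹.
Pairing penalty: 1 pair vs 0 in the high-spin reference → 1 extra × P = 18250 cm⁻¹.
Net CFSE = -34768 + 18250 = -16518 cm⁻¹.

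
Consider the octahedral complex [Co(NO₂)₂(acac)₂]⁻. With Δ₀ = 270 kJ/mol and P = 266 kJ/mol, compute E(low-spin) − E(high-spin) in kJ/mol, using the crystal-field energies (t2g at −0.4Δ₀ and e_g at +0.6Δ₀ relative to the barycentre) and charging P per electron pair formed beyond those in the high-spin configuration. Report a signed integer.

Ligand charges: 2×(-1) from NO₂⁻ and 2×(-1) from acac⁻ sum to -4; with overall charge -1, Co is +3.
Co sits in group 9; removing 3 electrons leaves Co³⁺ with 9 − 3 = 6 d electrons.
High-spin d⁶ fills as t2g^4 e_g^2 with CFSE 4(−0.4) + 2(+0.6) = -0.4Δ₀ = -108 kJ/mol.
For low-spin the configuration is t2g^6 e_g^0: orbital energy -2.4 × 270 = -648 kJ/mol, and 2 additional pairs relative to high-spin add 532 kJ/mol, giving -116 kJ/mol.
The difference is -116 − (-108) = -8 kJ/mol, so low-spin lies lower.

-8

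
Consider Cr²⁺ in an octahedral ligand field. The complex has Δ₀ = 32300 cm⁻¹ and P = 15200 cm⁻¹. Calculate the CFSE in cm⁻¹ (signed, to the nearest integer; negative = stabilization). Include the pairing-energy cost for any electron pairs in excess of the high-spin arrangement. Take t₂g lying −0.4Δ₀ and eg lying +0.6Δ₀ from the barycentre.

Cr is in group 6, so Cr²⁺ is d⁴ (6 − 2 = 4).
Since Δ₀ = 32300 cm⁻¹ > P = 15200 cm⁻¹, the complex adopts the low-spin configuration.
That gives t₂g⁴ eg⁰.
Orbital CFSE = -1.6Δ₀ = -1.6 × 32300 = -51680 cm⁻¹.
Excess pairs vs high-spin: 1 − 0 = 1; pairing cost = +15200 cm⁻¹.
Net CFSE = -51680 + 15200 = -36480 cm⁻¹.

-36480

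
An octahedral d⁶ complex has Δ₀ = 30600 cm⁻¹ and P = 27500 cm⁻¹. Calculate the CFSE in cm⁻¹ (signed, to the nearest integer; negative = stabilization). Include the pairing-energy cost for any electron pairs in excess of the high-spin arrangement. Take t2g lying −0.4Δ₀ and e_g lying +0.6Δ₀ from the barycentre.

Since Δ₀ = 30600 cm⁻¹ > P = 27500 cm⁻¹, the complex adopts the low-spin configuration.
Filling d⁶ accordingly: t2g^6 e_g^0.
Orbital CFSE = -2.4Δ₀ = -2.4 × 30600 = -73440 cm⁻¹.
Excess pairs vs high-spin: 3 − 1 = 2; pairing cost = +55000 cm⁻¹.
Net CFSE = -73440 + 55000 = -18440 cm⁻¹.

-18440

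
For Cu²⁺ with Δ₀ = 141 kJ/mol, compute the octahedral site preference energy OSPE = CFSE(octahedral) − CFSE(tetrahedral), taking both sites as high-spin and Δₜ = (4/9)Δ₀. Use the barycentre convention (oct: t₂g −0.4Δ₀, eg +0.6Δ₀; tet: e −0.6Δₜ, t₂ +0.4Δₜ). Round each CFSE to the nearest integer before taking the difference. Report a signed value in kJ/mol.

Cu sits in group 11; removing 2 electrons leaves Cu²⁺ with 11 − 2 = 9 d electrons.
Octahedral (high-spin): t₂g⁶ eg³, CFSE = 6(−0.4) + 3(+0.6) = -0.6Δ₀ = -0.6 × 141 = -85 kJ/mol.
In a tetrahedral site the filling is e⁴ t₂⁵: CFSE(tet) = -0.4Δₜ = -0.4 × (4/9)(141) = -25 kJ/mol.
OSPE = CFSE(oct) − CFSE(tet) = -85 − (-25) = -60 kJ/mol.

-60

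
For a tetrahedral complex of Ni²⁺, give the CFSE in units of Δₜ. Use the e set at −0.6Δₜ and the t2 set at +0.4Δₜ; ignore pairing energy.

-0.8 Δₜ

Ni sits in group 10; removing 2 electrons leaves Ni²⁺ with 10 − 2 = 8 d electrons.
With tetrahedral geometry the complex is necessarily high-spin.
Configuration: e^4 t2^4.
CFSE = 4(-0.6Δₜ) + 4(0.4Δₜ) = -2.4Δₜ + 1.6Δₜ = -0.8Δₜ.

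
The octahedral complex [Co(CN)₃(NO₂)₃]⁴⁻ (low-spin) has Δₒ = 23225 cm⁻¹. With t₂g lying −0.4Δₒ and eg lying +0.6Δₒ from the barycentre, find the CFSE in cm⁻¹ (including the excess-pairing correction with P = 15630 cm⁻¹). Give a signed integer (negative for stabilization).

-26175

Ligand charges: 3×(-1) from CN⁻ and 3×(-1) from NO₂⁻ sum to -6; with overall charge -4, Co is +2.
Co sits in group 9; removing 2 electrons leaves Co²⁺ with 9 − 2 = 7 d electrons.
Electron filling gives t₂g⁶ eg¹.
Orbital CFSE = 6(-0.4) + 1(0.6) = -1.8Δₒ = -1.8 × 23225 = -41805 cm⁻¹.
High-spin d⁷ would be t₂g⁵ eg² with 2 pairs; low-spin has 3, so 1 excess pair costs +1P = +15630 cm⁻¹.
Combining: -41805 + 15630 = -26175 cm⁻¹.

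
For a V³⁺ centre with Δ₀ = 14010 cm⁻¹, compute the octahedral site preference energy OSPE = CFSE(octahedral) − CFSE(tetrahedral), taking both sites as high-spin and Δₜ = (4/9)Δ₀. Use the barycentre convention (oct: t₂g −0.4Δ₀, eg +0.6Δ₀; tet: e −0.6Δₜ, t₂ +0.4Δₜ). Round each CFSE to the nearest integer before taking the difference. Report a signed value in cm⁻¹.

-3736

V sits in group 5; removing 3 electrons leaves V³⁺ with 5 − 3 = 2 d electrons.
Octahedral (high-spin): t2g^2 e_g^0, CFSE = 2(−0.4) + 0(+0.6) = -0.8Δ₀ = -0.8 × 14010 = -11208 cm⁻¹.
Tetrahedral: e^2 t2^0, CFSE = 2(−0.6) + 0(+0.4) = -1.2Δₜ = -1.2 × (4/9) × 14010 = -7472 cm⁻¹.
OSPE = CFSE(oct) − CFSE(tet) = -11208 − (-7472) = -3736 cm⁻¹.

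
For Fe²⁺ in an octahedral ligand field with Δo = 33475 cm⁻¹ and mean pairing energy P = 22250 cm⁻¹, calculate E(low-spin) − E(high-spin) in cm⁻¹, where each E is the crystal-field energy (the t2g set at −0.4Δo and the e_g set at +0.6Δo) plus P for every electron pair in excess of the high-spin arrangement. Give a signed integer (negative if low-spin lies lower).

-22450

Group 8 minus oxidation state +2 gives a d⁶ configuration for Fe²⁺.
High-spin: t2g^4 e_g^2, CFSE = -0.4Δo = -13390 cm⁻¹.
Low-spin: t2g^6 e_g^0, orbital CFSE = -2.4Δo = -80340 cm⁻¹; plus 2 excess pairs × P = +44500 cm⁻¹; total -35840 cm⁻¹.
E(LS) − E(HS) = -35840 − (-13390) = -22450 cm⁻¹.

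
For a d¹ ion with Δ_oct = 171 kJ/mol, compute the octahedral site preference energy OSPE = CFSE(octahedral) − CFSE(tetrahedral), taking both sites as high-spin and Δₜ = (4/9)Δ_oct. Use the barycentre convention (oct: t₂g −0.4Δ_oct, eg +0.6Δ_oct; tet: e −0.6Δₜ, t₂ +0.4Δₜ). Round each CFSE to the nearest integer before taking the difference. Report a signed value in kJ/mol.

-22

Octahedral (high-spin): t2g^1 e_g^0, CFSE = 1(−0.4) + 0(+0.6) = -0.4Δ_oct = -0.4 × 171 = -68 kJ/mol.
Tetrahedral e^1 t2^0 gives -0.6Δₜ = -0.6 × (4/9) × 171 = -46 kJ/mol.
Subtracting, OSPE = -68 − (-46) = -22 kJ/mol.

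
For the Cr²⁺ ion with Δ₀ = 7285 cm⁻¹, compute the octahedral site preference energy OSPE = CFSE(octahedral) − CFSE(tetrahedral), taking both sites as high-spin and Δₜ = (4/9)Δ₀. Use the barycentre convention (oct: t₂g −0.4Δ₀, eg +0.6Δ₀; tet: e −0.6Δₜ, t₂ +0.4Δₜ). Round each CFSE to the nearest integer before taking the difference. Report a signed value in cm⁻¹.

-3076

Cr sits in group 6; removing 2 electrons leaves Cr²⁺ with 6 − 2 = 4 d electrons.
Octahedral (high-spin): t₂g³ eg¹, CFSE = 3(−0.4) + 1(+0.6) = -0.6Δ₀ = -0.6 × 7285 = -4371 cm⁻¹.
Tetrahedral: e² t₂², CFSE = 2(−0.6) + 2(+0.4) = -0.4Δₜ = -0.4 × (4/9) × 7285 = -1295 cm⁻¹.
OSPE = CFSE(oct) − CFSE(tet) = -4371 − (-1295) = -3076 cm⁻¹.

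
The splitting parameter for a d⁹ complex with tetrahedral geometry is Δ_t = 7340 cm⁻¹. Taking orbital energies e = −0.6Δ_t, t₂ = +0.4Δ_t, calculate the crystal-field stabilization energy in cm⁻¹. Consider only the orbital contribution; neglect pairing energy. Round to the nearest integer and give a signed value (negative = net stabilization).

-2936

Tetrahedral fields are weak (Δₜ ≈ 4/9 Δₒ), so electrons fill high-spin.
Configuration: e⁴ t₂⁵.
The orbital stabilization is -0.4Δ_t = -0.4 × 7340 = -2936 cm⁻¹.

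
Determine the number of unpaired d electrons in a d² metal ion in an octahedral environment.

Configuration: t2g^2 e_g^0, giving 2 unpaired electrons.

2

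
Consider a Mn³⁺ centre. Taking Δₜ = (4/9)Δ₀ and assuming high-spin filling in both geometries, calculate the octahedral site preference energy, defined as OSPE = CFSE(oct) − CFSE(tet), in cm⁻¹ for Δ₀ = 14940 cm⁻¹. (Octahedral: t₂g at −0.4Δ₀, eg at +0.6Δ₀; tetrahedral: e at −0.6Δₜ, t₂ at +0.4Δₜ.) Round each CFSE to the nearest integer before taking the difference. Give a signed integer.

-6308

Mn³⁺: group 7, so d-count = 7 − 3 = 4.
Octahedral (high-spin): t2g^3 e_g^1, CFSE = 3(−0.4) + 1(+0.6) = -0.6Δ₀ = -0.6 × 14940 = -8964 cm⁻¹.
Tetrahedral e^2 t2^2 gives -0.4Δₜ = -0.4 × (4/9) × 14940 = -2656 cm⁻¹.
OSPE = CFSE(oct) − CFSE(tet) = -8964 − (-2656) = -6308 cm⁻¹.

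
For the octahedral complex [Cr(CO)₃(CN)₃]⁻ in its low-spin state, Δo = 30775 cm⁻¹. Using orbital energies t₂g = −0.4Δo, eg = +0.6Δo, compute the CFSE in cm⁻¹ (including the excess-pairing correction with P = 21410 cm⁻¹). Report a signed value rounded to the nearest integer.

Ligand charges: 3×(+0) from CO and 3×(-1) from CN⁻ sum to -3; with overall charge -1, Cr is +2.
Group 6 minus oxidation state +2 gives a d⁴ configuration for Cr²⁺.
The d⁴ electrons fill as t₂g⁴ eg⁰.
CFSE(orbital) = 4×(-0.4Δo) + 0×(0.6Δo) = -1.6Δo; with Δo = 30775 cm⁻¹ that is -49240 cm⁻¹.
High-spin d⁴ would be t₂g³ eg¹ with 0 pairs; low-spin has 1, so 1 excess pair costs +1P = +21410 cm⁻¹.
Combining: -49240 + 21410 = -27830 cm⁻¹.

-27830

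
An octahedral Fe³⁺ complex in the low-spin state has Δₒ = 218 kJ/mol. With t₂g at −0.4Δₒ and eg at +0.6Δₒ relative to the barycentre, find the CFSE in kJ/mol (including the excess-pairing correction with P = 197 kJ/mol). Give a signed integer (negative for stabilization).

-42

Fe³⁺: group 8, so d-count = 8 − 3 = 5.
Electron filling gives t₂g⁵ eg⁰.
The orbital stabilization is -2.0Δₒ = -2.0 × 218 = -436 kJ/mol.
Pairing penalty: 2 pairs vs 0 in the high-spin reference → 2 extra × P = 394 kJ/mol.
Net CFSE = -436 + 394 = -42 kJ/mol.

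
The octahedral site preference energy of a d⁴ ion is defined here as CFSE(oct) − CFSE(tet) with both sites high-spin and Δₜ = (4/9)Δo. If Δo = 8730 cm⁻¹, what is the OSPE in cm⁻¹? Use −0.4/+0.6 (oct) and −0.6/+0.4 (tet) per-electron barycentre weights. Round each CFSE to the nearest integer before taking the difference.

Octahedral (high-spin): t2g^3 e_g^1, CFSE = 3(−0.4) + 1(+0.6) = -0.6Δo = -0.6 × 8730 = -5238 cm⁻¹.
Tetrahedral e^2 t2^2 gives -0.4Δₜ = -0.4 × (4/9) × 8730 = -1552 cm⁻¹.
OSPE = -5238 − (-1552) = -3686 cm⁻¹.

-3686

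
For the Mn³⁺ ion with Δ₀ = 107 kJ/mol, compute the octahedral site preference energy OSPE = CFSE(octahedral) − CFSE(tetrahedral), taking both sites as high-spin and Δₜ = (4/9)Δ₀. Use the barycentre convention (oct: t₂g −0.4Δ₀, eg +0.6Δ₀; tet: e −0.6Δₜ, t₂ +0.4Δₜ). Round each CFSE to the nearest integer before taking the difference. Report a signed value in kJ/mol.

Mn³⁺: group 7, so d-count = 7 − 3 = 4.
In an octahedral site d⁴ (HS) is t₂g³ eg¹, giving CFSE(oct) = -0.6Δ₀ = -64 kJ/mol.
Tetrahedral e² t₂² gives -0.4Δₜ = -0.4 × (4/9) × 107 = -19 kJ/mol.
OSPE = -64 − (-19) = -45 kJ/mol.

-45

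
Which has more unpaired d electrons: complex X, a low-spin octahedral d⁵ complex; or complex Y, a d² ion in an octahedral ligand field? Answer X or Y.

Y

X: t₂g⁵ eg⁰ → 1 unpaired.
Y: For octahedral d² the high- and low-spin configurations coincide; t₂g² eg⁰ → 2 unpaired.
So Y has more unpaired electrons.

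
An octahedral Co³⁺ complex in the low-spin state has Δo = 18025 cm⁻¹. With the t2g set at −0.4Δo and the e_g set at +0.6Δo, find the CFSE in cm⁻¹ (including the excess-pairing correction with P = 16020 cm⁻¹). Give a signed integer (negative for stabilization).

Co sits in group 9; removing 3 electrons leaves Co³⁺ with 9 − 3 = 6 d electrons.
The d⁶ electrons fill as t2g^6 e_g^0.
The orbital stabilization is -2.4Δo = -2.4 × 18025 = -43260 cm⁻¹.
Relative to high-spin t2g^4 e_g^2 (1 paired), the low-spin configuration has 2 additional pairs, contributing +2 × 16020 = +32040 cm⁻¹.
Overall CFSE = -43260 + 32040 = -11220 cm⁻¹.

-11220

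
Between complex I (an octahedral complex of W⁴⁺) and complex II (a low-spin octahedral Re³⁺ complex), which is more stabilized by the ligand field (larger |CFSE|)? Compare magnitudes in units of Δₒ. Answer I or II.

II

I: W sits in group 6; removing 4 electrons leaves W⁴⁺ with 6 − 4 = 2 d electrons; t₂g² eg⁰, CFSE = -0.8Δₒ.
II: Re is in group 7, so Re³⁺ is d⁴ (7 − 3 = 4); t2g^4 e_g^0, CFSE = -1.6Δₒ.
So II has the larger |CFSE|.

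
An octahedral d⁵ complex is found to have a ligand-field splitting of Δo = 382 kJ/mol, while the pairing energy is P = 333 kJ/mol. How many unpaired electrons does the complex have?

1

Δo > P, so pairing is preferred: the ground state is low-spin.
Configuration: t₂g⁵ eg⁰.
Unpaired electrons: 1.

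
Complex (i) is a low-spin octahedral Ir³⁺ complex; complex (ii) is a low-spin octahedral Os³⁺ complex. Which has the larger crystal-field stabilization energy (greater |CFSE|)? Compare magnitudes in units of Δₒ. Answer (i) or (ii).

(i)

(i): Ir sits in group 9; removing 3 electrons leaves Ir³⁺ with 9 − 3 = 6 d electrons; t2g^6 e_g^0, CFSE = -2.4Δₒ.
(ii): Os is in group 8, so Os³⁺ is d⁵ (8 − 3 = 5); t2g^5 e_g^0, CFSE = -2.0Δₒ.
So (i) has the larger |CFSE|.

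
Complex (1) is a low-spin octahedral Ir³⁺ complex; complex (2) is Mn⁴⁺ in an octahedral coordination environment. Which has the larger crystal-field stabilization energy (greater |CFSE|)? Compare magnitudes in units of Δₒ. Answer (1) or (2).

(1): Ir³⁺: group 9, so d-count = 9 − 3 = 6; t₂g⁶ eg⁰, CFSE = -2.4Δₒ.
(2): Group 7 minus oxidation state +4 gives a d³ configuration for Mn⁴⁺; For octahedral d³ the high- and low-spin configurations coincide; t₂g³ eg⁰, CFSE = -1.2Δₒ.
So (1) has the larger |CFSE|.

(1)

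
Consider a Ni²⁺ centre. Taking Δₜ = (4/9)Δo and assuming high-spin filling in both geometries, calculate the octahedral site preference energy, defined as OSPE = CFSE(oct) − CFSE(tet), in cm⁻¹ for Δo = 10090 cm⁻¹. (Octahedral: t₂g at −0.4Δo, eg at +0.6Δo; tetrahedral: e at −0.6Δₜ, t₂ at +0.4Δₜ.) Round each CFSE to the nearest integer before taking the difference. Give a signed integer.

Group 10 minus oxidation state +2 gives a d⁸ configuration for Ni²⁺.
Octahedral high-spin t2g^6 e_g^2: CFSE = -1.2 × 10090 = -12108 cm⁻¹.
Tetrahedral e^4 t2^4 gives -0.8Δₜ = -0.8 × (4/9) × 10090 = -3588 cm⁻¹.
OSPE = CFSE(oct) − CFSE(tet) = -12108 − (-3588) = -8520 cm⁻¹.

-8520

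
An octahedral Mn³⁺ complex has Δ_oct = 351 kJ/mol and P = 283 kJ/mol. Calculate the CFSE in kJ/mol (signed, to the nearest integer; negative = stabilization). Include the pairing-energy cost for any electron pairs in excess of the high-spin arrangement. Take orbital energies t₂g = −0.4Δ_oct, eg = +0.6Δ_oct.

Mn is in group 7, so Mn³⁺ is d⁴ (7 − 3 = 4).
With Δ_oct > P the complex is low-spin.
Filling d⁴ accordingly: t₂g⁴ eg⁰.
Orbital CFSE = -1.6Δ_oct = -1.6 × 351 = -562 kJ/mol.
Excess pairs vs high-spin: 1 − 0 = 1; pairing cost = +283 kJ/mol.
Net CFSE = -562 + 283 = -279 kJ/mol.

-279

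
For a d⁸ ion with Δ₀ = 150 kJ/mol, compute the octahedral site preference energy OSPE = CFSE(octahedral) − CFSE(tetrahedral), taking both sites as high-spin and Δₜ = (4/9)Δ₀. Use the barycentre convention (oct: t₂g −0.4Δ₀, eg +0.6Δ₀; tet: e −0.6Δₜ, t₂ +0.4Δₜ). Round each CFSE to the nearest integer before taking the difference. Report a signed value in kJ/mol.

-127

Octahedral high-spin t2g^6 e_g^2: CFSE = -1.2 × 150 = -180 kJ/mol.
Tetrahedral e^4 t2^4 gives -0.8Δₜ = -0.8 × (4/9) × 150 = -53 kJ/mol.
OSPE = -180 − (-53) = -127 kJ/mol.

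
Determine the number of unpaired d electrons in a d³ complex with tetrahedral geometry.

3

Tetrahedral splitting is small, so the complex is high-spin.
Configuration: e^2 t2^1, giving 3 unpaired electrons.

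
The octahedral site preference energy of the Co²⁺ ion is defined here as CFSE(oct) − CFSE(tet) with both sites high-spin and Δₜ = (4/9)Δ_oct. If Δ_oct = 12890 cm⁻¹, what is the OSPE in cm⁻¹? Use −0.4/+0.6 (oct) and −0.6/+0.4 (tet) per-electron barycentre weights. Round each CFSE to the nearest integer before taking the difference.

-3437

Co sits in group 9; removing 2 electrons leaves Co²⁺ with 9 − 2 = 7 d electrons.
Octahedral (high-spin): t₂g⁵ eg², CFSE = 5(−0.4) + 2(+0.6) = -0.8Δ_oct = -0.8 × 12890 = -10312 cm⁻¹.
In a tetrahedral site the filling is e⁴ t₂³: CFSE(tet) = -1.2Δₜ = -1.2 × (4/9)(12890) = -6875 cm⁻¹.
OSPE = -10312 − (-6875) = -3437 cm⁻¹.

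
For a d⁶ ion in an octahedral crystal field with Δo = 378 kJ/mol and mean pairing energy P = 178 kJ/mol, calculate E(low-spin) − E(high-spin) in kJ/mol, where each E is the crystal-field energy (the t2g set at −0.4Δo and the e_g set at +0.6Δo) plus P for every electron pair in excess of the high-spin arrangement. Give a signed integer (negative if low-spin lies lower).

High-spin: t2g^4 e_g^2, CFSE = -0.4Δo = -151 kJ/mol.
Low-spin: t2g^6 e_g^0, orbital CFSE = -2.4Δo = -907 kJ/mol; plus 2 excess pairs × P = +356 kJ/mol; total -551 kJ/mol.
Thus E(LS) − E(HS) = -400 kJ/mol.

-400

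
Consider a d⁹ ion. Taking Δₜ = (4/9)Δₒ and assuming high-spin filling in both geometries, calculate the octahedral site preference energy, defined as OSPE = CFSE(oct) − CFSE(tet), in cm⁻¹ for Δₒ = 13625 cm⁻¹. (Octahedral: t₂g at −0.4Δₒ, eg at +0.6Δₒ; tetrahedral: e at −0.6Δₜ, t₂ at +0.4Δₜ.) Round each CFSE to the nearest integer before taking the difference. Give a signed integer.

In an octahedral site d⁹ (HS) is t2g^6 e_g^3, giving CFSE(oct) = -0.6Δₒ = -8175 cm⁻¹.
In a tetrahedral site the filling is e^4 t2^5: CFSE(tet) = -0.4Δₜ = -0.4 × (4/9)(13625) = -2422 cm⁻¹.
OSPE = -8175 − (-2422) = -5753 cm⁻¹.

-5753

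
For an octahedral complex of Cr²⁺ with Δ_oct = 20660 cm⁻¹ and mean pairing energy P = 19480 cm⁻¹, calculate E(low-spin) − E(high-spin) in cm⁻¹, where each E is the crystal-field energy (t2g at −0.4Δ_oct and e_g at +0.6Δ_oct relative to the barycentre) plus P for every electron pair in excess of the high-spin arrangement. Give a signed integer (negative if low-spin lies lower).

-1180

Cr is in group 6, so Cr²⁺ is d⁴ (6 − 2 = 4).
High-spin d⁴ fills as t2g^3 e_g^1 with CFSE 3(−0.4) + 1(+0.6) = -0.6Δ_oct = -12396 cm⁻¹.
For low-spin the configuration is t2g^4 e_g^0: orbital energy -1.6 × 20660 = -33056 cm⁻¹, and 1 additional pair relative to high-spin adds 19480 cm⁻¹, giving -13576 cm⁻¹.
The difference is -13576 − (-12396) = -1180 cm⁻¹, so low-spin lies lower.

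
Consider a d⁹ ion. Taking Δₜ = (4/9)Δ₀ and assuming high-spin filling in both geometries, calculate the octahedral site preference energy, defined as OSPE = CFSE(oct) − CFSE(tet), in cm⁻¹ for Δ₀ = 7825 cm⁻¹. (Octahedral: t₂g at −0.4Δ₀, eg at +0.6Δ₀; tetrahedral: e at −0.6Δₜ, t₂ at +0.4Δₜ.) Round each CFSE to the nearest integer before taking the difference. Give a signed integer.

Octahedral high-spin t₂g⁶ eg³: CFSE = -0.6 × 7825 = -4695 cm⁻¹.
In a tetrahedral site the filling is e⁴ t₂⁵: CFSE(tet) = -0.4Δₜ = -0.4 × (4/9)(7825) = -1391 cm⁻¹.
Subtracting, OSPE = -4695 − (-1391) = -3304 cm⁻¹.

-3304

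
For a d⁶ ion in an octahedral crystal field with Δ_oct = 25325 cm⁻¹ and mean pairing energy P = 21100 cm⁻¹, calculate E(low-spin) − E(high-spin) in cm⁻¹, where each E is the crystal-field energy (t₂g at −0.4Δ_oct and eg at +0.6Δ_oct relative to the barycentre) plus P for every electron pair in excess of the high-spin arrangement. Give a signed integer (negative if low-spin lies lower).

High-spin d⁶ fills as t₂g⁴ eg² with CFSE 4(−0.4) + 2(+0.6) = -0.4Δ_oct = -10130 cm⁻¹.
For low-spin the configuration is t₂g⁶ eg⁰: orbital energy -2.4 × 25325 = -60780 cm⁻¹, and 2 additional pairs relative to high-spin add 42200 cm⁻¹, giving -18580 cm⁻¹.
Thus E(LS) − E(HS) = -8450 cm⁻¹.

-8450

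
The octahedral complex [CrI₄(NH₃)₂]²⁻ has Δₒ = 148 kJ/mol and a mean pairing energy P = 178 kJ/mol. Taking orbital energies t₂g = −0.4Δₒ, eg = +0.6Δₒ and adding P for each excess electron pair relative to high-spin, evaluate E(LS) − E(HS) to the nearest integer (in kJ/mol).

30

Ligand charges: 4×(-1) from I⁻ and 2×(+0) from NH₃ sum to -4; with overall charge -2, Cr is +2.
Cr sits in group 6; removing 2 electrons leaves Cr²⁺ with 6 − 2 = 4 d electrons.
High-spin d⁴ fills as t₂g³ eg¹ with CFSE 3(−0.4) + 1(+0.6) = -0.6Δₒ = -89 kJ/mol.
For low-spin the configuration is t₂g⁴ eg⁰: orbital energy -1.6 × 148 = -237 kJ/mol, and 1 additional pair relative to high-spin adds 178 kJ/mol, giving -59 kJ/mol.
The difference is -59 − (-89) = 30 kJ/mol, so high-spin lies lower.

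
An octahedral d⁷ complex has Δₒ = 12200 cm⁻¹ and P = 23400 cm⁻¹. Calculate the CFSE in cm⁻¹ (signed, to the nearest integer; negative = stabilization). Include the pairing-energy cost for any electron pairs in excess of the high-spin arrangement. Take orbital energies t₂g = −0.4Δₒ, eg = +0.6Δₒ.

With Δₒ < P the complex is high-spin.
That gives t₂g⁵ eg².
Orbital CFSE = -0.8Δₒ = -0.8 × 12200 = -9760 cm⁻¹.
High-spin has no excess pairs, so no pairing correction applies.

-9760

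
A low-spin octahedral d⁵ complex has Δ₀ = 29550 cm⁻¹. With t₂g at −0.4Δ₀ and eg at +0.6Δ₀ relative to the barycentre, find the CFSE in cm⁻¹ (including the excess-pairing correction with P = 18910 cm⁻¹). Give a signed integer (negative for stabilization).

-21280

Electron filling gives t₂g⁵ eg⁰.
The orbital stabilization is -2.0Δ₀ = -2.0 × 29550 = -59100 cm⁻¹.
Relative to high-spin t₂g³ eg² (0 paired), the low-spin configuration has 2 additional pairs, contributing +2 × 18910 = +37820 cm⁻¹.
Overall CFSE = -59100 + 37820 = -21280 cm⁻¹.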